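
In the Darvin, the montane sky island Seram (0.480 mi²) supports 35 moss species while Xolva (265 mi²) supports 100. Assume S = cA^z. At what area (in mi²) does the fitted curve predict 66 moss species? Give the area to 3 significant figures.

21.8 mi²

z = ln(100/35) / ln(265/0.48) = 1.0498 / 6.3137 = 0.1663
c = 35 / 0.48^0.1663 = 35 / 0.8851 = 39.54
A = (66/39.54)^(1/0.1663) ⇒ ln A = ln(1.669)/0.1663 = 3.0808
A = e^3.0808 ≈ 21.78 mi²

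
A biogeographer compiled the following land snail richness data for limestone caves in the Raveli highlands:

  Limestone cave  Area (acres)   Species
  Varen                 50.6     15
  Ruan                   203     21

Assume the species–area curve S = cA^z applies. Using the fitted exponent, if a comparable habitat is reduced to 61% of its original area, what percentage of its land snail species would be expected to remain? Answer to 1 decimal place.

z = ln(21/15) / ln(203/50.6) = 0.3365 / 1.3893 = 0.2422
S_new/S_old = (A_new/A_old)^z = 0.61^0.2422 = exp(0.2422 × -0.4943) = 0.8872

88.7%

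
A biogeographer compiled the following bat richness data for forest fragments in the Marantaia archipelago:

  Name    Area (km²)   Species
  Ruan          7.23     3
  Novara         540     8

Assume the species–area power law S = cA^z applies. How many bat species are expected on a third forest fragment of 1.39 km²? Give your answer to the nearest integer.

z = ln(8/3) / ln(540/7.23) = 0.9808 / 4.3133 = 0.2274
c = 3 / 7.23^0.2274 = 3 / 1.568 = 1.913
S₃ = 1.913 × 1.39^0.2274 = 1.913 × 1.078 ≈ 2.062

2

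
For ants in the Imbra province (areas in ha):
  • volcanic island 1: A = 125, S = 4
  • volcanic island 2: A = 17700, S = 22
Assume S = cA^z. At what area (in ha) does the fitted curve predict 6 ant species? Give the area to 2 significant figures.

z = ln(22/4) / ln(17700/125) = 1.7047 / 4.9530 = 0.3442
c = 4 / 125^0.3442 = 4 / 5.269 = 0.7592
A = (6/0.7592)^(1/0.3442) ⇒ ln A = ln(7.903)/0.3442 = 6.0064
A = e^6.0064 ≈ 406 ha

410 ha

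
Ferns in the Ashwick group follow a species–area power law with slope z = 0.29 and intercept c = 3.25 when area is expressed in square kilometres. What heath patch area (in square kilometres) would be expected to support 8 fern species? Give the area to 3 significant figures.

22.3 square kilometres

8 = 3.25 × A^0.29  ⇒  A^0.29 = 8/3.25 = 2.462
ln A = ln(2.462) / 0.29 = 0.9008 / 0.29 = 3.1062
A = e^3.1062 ≈ 22.34 square kilometres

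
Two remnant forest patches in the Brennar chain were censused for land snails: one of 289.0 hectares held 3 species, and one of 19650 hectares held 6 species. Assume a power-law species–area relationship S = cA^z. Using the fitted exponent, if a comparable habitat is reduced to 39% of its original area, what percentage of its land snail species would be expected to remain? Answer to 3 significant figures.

85.7%

z = ln(6/3) / ln(19650/289) = 0.6931 / 4.2194 = 0.1643
S_new/S_old = (A_new/A_old)^z = 0.39^0.1643 = exp(0.1643 × -0.9416) = 0.8567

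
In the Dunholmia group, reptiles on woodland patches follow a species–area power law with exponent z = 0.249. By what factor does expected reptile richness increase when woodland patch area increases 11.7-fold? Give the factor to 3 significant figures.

1.84

S₂/S₁ = (A₂/A₁)^z = 11.7^0.249
ln(S₂/S₁) = 0.249 × ln 11.7 = 0.249 × 2.4596 = 0.6124
S₂/S₁ = e^0.6124 ≈ 1.845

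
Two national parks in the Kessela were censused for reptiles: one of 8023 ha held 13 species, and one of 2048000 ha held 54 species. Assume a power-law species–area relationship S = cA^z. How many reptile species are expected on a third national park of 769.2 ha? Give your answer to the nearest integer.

z = ln(54/13) / ln(2048000/8023) = 1.4240 / 5.5423 = 0.2569
c = 13 / 8023^0.2569 = 13 / 10.07 = 1.291
S₃ = 1.291 × 769.2^0.2569 = 1.291 × 5.515 ≈ 7.117

7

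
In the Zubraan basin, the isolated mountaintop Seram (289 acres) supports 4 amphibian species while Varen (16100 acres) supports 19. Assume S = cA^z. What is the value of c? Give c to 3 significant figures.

0.445

z = ln(S₂/S₁) / ln(A₂/A₁) = ln(19/4) / ln(16100/289) = 1.5581 / 4.0201 = 0.3876
c = S₁ / A₁^z = 4 / 289^0.3876 = 4 / 8.991 = 0.4449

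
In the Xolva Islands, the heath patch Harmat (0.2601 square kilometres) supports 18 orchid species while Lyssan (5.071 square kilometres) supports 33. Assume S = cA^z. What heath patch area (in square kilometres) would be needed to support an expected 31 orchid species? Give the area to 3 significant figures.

z = ln(33/18) / ln(5.071/0.2601) = 0.6061 / 2.9702 = 0.2041
c = 18 / 0.2601^0.2041 = 18 / 0.7597 = 23.69
A = (31/23.69)^(1/0.2041) ⇒ ln A = ln(1.308)/0.2041 = 1.3172
A = e^1.3172 ≈ 3.733 square kilometres

3.73 square kilometres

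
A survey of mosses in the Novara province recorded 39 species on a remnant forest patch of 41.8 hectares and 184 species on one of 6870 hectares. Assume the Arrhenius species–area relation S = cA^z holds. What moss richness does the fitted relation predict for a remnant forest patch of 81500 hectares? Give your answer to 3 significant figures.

390

z = ln(184/39) / ln(6870/41.8) = 1.5514 / 5.1020 = 0.3041
c = 39 / 41.8^0.3041 = 39 / 3.111 = 12.53
S₃ = 12.53 × 81500^0.3041 = 12.53 × 31.14 ≈ 390.3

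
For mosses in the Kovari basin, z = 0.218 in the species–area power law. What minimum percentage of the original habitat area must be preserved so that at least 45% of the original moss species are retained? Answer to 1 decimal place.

2.6%

Need (A_new/A_old)^0.218 = 0.45, so A_new/A_old = 0.45^(1/0.218) = 0.45^4.587
ln(A_new/A_old) = ln 0.45 / 0.218 = -0.7985 / 0.218 = -3.6629
A_new/A_old = e^-3.6629 ≈ 0.02566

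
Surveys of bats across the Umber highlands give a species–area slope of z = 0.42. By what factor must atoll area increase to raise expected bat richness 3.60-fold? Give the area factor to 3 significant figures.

(A₂/A₁)^0.42 = 3.6, so A₂/A₁ = 3.6^(1/0.42) = 3.6^2.381
ln(A₂/A₁) = ln 3.6 / 0.42 = 1.2809 / 0.42 = 3.0498
A₂/A₁ = e^3.0498 ≈ 21.11

21.1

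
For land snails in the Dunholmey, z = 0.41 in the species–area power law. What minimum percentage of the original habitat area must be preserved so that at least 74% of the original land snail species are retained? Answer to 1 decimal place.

48.0%

Need (A_new/A_old)^0.41 = 0.74, so A_new/A_old = 0.74^(1/0.41) = 0.74^2.439
ln(A_new/A_old) = ln 0.74 / 0.41 = -0.3011 / 0.41 = -0.7344
A_new/A_old = e^-0.7344 ≈ 0.4798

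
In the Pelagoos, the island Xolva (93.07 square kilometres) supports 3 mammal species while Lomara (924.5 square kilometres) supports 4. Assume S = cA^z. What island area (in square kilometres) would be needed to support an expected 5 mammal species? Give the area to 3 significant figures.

z = ln(4/3) / ln(924.5/93.07) = 0.2877 / 2.2959 = 0.1253
c = 3 / 93.07^0.1253 = 3 / 1.765 = 1.7
A = (5/1.7)^(1/0.1253) ⇒ ln A = ln(2.941)/0.1253 = 8.6101
A = e^8.6101 ≈ 5487 square kilometres

5490 square kilometres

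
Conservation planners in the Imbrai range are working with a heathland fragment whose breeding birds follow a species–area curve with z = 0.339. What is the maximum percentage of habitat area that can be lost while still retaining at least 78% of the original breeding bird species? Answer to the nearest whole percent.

Need (A_new/A_old)^0.339 = 0.78, so A_new/A_old = 0.78^(1/0.339) = 0.78^2.95
ln(A_new/A_old) = ln 0.78 / 0.339 = -0.2485 / 0.339 = -0.7329
A_new/A_old = e^-0.7329 ≈ 0.4805
Fraction that can be lost = 1 − 0.4805 = 0.5195

52%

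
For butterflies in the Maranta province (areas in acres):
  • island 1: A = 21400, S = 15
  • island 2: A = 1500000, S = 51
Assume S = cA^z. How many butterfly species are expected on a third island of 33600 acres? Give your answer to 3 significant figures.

z = ln(51/15) / ln(1500000/21400) = 1.2238 / 4.2498 = 0.2880
c = 15 / 21400^0.2880 = 15 / 17.66 = 0.8494
S₃ = 0.8494 × 33600^0.2880 = 0.8494 × 20.11 ≈ 17.08

17.1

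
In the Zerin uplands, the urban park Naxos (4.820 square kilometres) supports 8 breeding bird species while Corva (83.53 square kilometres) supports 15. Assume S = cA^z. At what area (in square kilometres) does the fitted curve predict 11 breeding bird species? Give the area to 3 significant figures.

z = ln(15/8) / ln(83.53/4.82) = 0.6286 / 2.8524 = 0.2204
c = 8 / 4.82^0.2204 = 8 / 1.414 = 5.657
A = (11/5.657)^(1/0.2204) ⇒ ln A = ln(1.945)/0.2204 = 3.0178
A = e^3.0178 ≈ 20.45 square kilometres

20.4 square kilometres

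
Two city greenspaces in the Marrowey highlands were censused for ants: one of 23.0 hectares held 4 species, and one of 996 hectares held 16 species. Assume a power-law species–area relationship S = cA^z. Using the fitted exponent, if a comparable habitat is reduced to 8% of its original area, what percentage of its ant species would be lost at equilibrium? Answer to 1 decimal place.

60.5%

z = ln(16/4) / ln(996/23) = 1.3863 / 3.7683 = 0.3679
S_new/S_old = (A_new/A_old)^z = 0.08^0.3679 = exp(0.3679 × -2.5257) = 0.3949
Fraction lost = 1 − 0.3949 = 0.6051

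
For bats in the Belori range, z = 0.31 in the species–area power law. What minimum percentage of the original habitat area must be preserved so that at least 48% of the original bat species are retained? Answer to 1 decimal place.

9.4%

Need (A_new/A_old)^0.31 = 0.48, so A_new/A_old = 0.48^(1/0.31) = 0.48^3.226
ln(A_new/A_old) = ln 0.48 / 0.31 = -0.7340 / 0.31 = -2.3676
A_new/A_old = e^-2.3676 ≈ 0.0937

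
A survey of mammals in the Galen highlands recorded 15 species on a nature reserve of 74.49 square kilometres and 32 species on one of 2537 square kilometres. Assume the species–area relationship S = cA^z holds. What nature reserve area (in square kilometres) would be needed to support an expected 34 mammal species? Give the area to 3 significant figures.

z = ln(32/15) / ln(2537/74.49) = 0.7577 / 3.5281 = 0.2148
c = 15 / 74.49^0.2148 = 15 / 2.524 = 5.943
A = (34/5.943)^(1/0.2148) ⇒ ln A = ln(5.721)/0.2148 = 8.1210
A = e^8.1210 ≈ 3364 square kilometres

3360 square kilometres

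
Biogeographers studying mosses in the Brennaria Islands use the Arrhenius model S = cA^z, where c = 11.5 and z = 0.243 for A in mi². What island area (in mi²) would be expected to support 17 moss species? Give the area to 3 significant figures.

17 = 11.5 × A^0.243  ⇒  A^0.243 = 17/11.5 = 1.478
ln A = ln(1.478) / 0.243 = 0.3909 / 0.243 = 1.6085
A = e^1.6085 ≈ 4.995 mi²

5.00 mi²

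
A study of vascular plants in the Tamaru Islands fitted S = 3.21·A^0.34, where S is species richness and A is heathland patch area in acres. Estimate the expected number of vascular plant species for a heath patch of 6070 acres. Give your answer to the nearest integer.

62

S = 3.21 × 6070^0.34 = 3.21 × 19.33 ≈ 62.06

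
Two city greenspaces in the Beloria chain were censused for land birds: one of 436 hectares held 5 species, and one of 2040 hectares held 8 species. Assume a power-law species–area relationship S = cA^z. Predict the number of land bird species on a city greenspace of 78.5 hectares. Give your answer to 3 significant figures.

z = ln(8/5) / ln(2040/436) = 0.4700 / 1.5431 = 0.3046
c = 5 / 436^0.3046 = 5 / 6.367 = 0.7852
S₃ = 0.7852 × 78.5^0.3046 = 0.7852 × 3.777 ≈ 2.966

2.97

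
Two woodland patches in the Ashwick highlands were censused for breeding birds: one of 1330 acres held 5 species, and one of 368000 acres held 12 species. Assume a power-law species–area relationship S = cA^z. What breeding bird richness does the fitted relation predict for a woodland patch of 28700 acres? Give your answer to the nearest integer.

z = ln(12/5) / ln(368000/1330) = 0.8755 / 5.6229 = 0.1557
c = 5 / 1330^0.1557 = 5 / 3.065 = 1.632
S₃ = 1.632 × 28700^0.1557 = 1.632 × 4.944 ≈ 8.066

8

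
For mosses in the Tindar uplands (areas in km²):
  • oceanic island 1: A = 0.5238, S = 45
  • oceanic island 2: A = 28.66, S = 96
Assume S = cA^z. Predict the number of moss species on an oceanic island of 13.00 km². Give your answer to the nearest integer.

z = ln(96/45) / ln(28.66/0.5238) = 0.7577 / 4.0021 = 0.1893
c = 45 / 0.5238^0.1893 = 45 / 0.8848 = 50.86
S₃ = 50.86 × 13^0.1893 = 50.86 × 1.625 ≈ 82.66

83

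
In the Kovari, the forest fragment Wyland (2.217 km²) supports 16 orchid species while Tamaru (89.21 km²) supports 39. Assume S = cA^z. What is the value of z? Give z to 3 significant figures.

Taking logs: ln S = ln c + z ln A, so z = (ln S₂ − ln S₁)/(ln A₂ − ln A₁).
z = ln(39/16) / ln(89.21/2.217) = ln(2.438) / ln(40.24) = 0.8910 / 3.6948 = 0.2411

0.241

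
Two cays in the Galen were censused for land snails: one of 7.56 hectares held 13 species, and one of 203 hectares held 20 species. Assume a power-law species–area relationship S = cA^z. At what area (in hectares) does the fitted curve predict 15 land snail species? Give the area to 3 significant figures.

22.6 hectares

z = ln(20/13) / ln(203/7.56) = 0.4308 / 3.2903 = 0.1309
c = 13 / 7.56^0.1309 = 13 / 1.303 = 9.975
A = (15/9.975)^(1/0.1309) ⇒ ln A = ln(1.504)/0.1309 = 3.1159
A = e^3.1159 ≈ 22.55 hectares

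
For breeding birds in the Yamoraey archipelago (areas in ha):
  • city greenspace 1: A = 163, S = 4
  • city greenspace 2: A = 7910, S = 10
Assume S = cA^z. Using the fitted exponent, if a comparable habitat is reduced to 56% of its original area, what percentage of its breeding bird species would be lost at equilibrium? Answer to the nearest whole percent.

z = ln(10/4) / ln(7910/163) = 0.9163 / 3.8821 = 0.2360
S_new/S_old = (A_new/A_old)^z = 0.56^0.2360 = exp(0.2360 × -0.5798) = 0.8721
Fraction lost = 1 − 0.8721 = 0.1279

13%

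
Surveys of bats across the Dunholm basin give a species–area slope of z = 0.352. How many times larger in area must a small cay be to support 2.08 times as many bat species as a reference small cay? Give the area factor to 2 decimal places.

(A₂/A₁)^0.352 = 2.08, so A₂/A₁ = 2.08^(1/0.352) = 2.08^2.841
ln(A₂/A₁) = ln 2.08 / 0.352 = 0.7324 / 0.352 = 2.0806
A₂/A₁ = e^2.0806 ≈ 8.009

8.01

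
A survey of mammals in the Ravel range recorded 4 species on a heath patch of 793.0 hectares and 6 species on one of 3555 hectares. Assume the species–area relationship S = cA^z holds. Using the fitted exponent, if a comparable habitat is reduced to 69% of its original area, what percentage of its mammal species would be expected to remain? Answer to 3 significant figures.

z = ln(6/4) / ln(3555/793) = 0.4055 / 1.5003 = 0.2703
S_new/S_old = (A_new/A_old)^z = 0.69^0.2703 = exp(0.2703 × -0.3711) = 0.9046

90.5%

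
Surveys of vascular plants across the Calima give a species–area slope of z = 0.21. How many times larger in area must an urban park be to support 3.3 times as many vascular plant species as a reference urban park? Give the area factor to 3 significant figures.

(A₂/A₁)^0.21 = 3.3, so A₂/A₁ = 3.3^(1/0.21) = 3.3^4.762
ln(A₂/A₁) = ln 3.3 / 0.21 = 1.1939 / 0.21 = 5.6853
A₂/A₁ = e^5.6853 ≈ 294.5

295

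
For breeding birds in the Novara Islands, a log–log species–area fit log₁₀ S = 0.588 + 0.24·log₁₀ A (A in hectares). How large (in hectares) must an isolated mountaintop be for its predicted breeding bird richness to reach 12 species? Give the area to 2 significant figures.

12 = 3.873 × A^0.24  ⇒  A^0.24 = 12/3.873 = 3.099
ln A = ln(3.099) / 0.24 = 1.1310 / 0.24 = 4.7124
A = e^4.7124 ≈ 111.3 hectares

110 hectares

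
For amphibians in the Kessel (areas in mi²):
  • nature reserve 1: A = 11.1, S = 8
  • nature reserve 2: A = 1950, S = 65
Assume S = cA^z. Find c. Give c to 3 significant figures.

z = ln(S₂/S₁) / ln(A₂/A₁) = ln(65/8) / ln(1950/11.1) = 2.0949 / 5.1686 = 0.4053
c = S₁ / A₁^z = 8 / 11.1^0.4053 = 8 / 2.653 = 3.016

3.02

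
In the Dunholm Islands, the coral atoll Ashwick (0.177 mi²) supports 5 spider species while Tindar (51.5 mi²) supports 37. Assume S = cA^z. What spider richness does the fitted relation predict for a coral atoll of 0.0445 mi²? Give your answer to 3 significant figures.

3.07

z = ln(37/5) / ln(51.5/0.177) = 2.0015 / 5.6732 = 0.3528
c = 5 / 0.177^0.3528 = 5 / 0.5429 = 9.21
S₃ = 9.21 × 0.0445^0.3528 = 9.21 × 0.3335 ≈ 3.072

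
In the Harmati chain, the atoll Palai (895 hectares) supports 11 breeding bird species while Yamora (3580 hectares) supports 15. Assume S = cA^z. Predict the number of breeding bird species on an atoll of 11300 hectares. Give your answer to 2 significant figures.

z = ln(15/11) / ln(3580/895) = 0.3102 / 1.3863 = 0.2237
c = 11 / 895^0.2237 = 11 / 4.575 = 2.404
S₃ = 2.404 × 11300^0.2237 = 2.404 × 8.069 ≈ 19.4

19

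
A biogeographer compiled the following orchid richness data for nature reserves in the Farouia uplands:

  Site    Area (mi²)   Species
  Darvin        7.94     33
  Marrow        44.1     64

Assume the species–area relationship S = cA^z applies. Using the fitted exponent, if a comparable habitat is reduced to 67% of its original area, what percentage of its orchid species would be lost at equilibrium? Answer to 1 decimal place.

z = ln(64/33) / ln(44.1/7.94) = 0.6624 / 1.7145 = 0.3863
S_new/S_old = (A_new/A_old)^z = 0.67^0.3863 = exp(0.3863 × -0.4005) = 0.8567
Fraction lost = 1 − 0.8567 = 0.1433

14.3%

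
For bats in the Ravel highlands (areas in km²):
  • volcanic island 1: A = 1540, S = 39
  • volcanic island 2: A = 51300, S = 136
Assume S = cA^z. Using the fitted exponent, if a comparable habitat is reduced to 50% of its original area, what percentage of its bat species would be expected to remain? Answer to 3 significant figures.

78.1%

z = ln(136/39) / ln(51300/1540) = 1.2491 / 3.5059 = 0.3563
S_new/S_old = (A_new/A_old)^z = 0.5^0.3563 = exp(0.3563 × -0.6931) = 0.7812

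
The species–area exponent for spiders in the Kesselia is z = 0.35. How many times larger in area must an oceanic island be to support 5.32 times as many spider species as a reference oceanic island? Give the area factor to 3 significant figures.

(A₂/A₁)^0.35 = 5.32, so A₂/A₁ = 5.32^(1/0.35) = 5.32^2.857
ln(A₂/A₁) = ln 5.32 / 0.35 = 1.6715 / 0.35 = 4.7756
A₂/A₁ = e^4.7756 ≈ 118.6

119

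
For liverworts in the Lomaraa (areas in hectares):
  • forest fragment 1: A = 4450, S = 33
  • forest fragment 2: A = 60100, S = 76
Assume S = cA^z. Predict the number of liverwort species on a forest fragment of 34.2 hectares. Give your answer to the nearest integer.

z = ln(76/33) / ln(60100/4450) = 0.8342 / 2.6031 = 0.3205
c = 33 / 4450^0.3205 = 33 / 14.76 = 2.235
S₃ = 2.235 × 34.2^0.3205 = 2.235 × 3.102 ≈ 6.933

7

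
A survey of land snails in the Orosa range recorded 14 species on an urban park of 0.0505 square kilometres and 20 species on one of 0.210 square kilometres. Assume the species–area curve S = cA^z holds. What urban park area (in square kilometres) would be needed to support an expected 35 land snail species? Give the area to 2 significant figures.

2.0 square kilometres

z = ln(20/14) / ln(0.21/0.0505) = 0.3567 / 1.4251 = 0.2503
c = 14 / 0.0505^0.2503 = 14 / 0.4737 = 29.56
A = (35/29.56)^(1/0.2503) ⇒ ln A = ln(1.184)/0.2503 = 0.6754
A = e^0.6754 ≈ 1.965 square kilometres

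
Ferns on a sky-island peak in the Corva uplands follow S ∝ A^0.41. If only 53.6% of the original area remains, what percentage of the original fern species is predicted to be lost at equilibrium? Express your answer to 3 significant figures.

22.6%

S_new/S_old = (A_new/A_old)^z = 0.536^0.41
= exp(0.41 × ln 0.536) = exp(0.41 × -0.6236) = exp(-0.2557) ≈ 0.7744
Fraction lost = 1 − 0.7744 = 0.2256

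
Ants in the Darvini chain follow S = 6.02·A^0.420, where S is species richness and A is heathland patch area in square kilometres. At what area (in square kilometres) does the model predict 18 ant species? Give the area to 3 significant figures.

13.6 square kilometres

18 = 6.02 × A^0.42  ⇒  A^0.42 = 18/6.02 = 2.99
ln A = ln(2.99) / 0.42 = 1.0953 / 0.42 = 2.6078
A = e^2.6078 ≈ 13.57 square kilometres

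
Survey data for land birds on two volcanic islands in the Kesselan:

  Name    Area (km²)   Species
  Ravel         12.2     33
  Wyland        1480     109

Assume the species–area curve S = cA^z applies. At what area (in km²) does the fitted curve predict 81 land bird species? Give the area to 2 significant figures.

z = ln(109/33) / ln(1480/12.2) = 1.1948 / 4.7984 = 0.2490
c = 33 / 12.2^0.2490 = 33 / 1.864 = 17.7
A = (81/17.7)^(1/0.2490) ⇒ ln A = ln(4.576)/0.2490 = 6.1075
A = e^6.1075 ≈ 449.2 km²

450 km²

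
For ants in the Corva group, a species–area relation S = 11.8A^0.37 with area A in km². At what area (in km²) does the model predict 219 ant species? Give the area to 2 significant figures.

2700 km²

219 = 11.8 × A^0.37  ⇒  A^0.37 = 219/11.8 = 18.56
ln A = ln(18.56) / 0.37 = 2.9210 / 0.37 = 7.8945
A = e^7.8945 ≈ 2683 km²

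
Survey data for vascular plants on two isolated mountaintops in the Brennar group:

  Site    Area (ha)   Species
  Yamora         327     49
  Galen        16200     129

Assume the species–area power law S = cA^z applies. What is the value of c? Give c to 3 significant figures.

11.7

z = ln(S₂/S₁) / ln(A₂/A₁) = ln(129/49) / ln(16200/327) = 0.9680 / 3.9028 = 0.2480
c = S₁ / A₁^z = 49 / 327^0.2480 = 49 / 4.204 = 11.66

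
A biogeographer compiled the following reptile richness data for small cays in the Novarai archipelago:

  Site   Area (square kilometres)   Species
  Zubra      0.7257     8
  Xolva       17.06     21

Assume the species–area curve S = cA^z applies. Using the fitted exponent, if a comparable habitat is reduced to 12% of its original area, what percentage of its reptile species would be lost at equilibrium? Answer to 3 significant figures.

z = ln(21/8) / ln(17.06/0.7257) = 0.9651 / 3.1574 = 0.3057
S_new/S_old = (A_new/A_old)^z = 0.12^0.3057 = exp(0.3057 × -2.1203) = 0.523
Fraction lost = 1 − 0.523 = 0.477

47.7%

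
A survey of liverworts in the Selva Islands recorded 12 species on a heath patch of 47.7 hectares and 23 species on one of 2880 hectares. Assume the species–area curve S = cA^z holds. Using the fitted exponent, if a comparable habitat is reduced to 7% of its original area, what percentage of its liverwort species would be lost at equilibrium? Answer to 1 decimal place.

z = ln(23/12) / ln(2880/47.7) = 0.6506 / 4.1006 = 0.1587
S_new/S_old = (A_new/A_old)^z = 0.07^0.1587 = exp(0.1587 × -2.6593) = 0.6558
Fraction lost = 1 − 0.6558 = 0.3442

34.4%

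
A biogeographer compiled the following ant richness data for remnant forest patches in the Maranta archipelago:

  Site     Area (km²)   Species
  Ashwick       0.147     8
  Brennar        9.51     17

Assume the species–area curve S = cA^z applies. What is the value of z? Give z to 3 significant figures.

Taking logs: ln S = ln c + z ln A, so z = (ln S₂ − ln S₁)/(ln A₂ − ln A₁).
z = ln(17/8) / ln(9.51/0.147) = ln(2.125) / ln(64.69) = 0.7538 / 4.1697 = 0.1808

0.181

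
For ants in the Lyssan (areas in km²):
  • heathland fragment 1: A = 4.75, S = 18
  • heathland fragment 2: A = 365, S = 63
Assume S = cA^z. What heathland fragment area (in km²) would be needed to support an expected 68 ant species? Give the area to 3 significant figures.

476 km²

z = ln(63/18) / ln(365/4.75) = 1.2528 / 4.3418 = 0.2885
c = 18 / 4.75^0.2885 = 18 / 1.568 = 11.48
A = (68/11.48)^(1/0.2885) ⇒ ln A = ln(5.922)/0.2885 = 6.1646
A = e^6.1646 ≈ 475.6 km²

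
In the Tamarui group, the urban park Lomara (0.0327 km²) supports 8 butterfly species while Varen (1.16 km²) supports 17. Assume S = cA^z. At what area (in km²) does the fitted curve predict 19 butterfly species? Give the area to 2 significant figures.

2.0 km²

z = ln(17/8) / ln(1.16/0.0327) = 0.7538 / 3.5688 = 0.2112
c = 8 / 0.0327^0.2112 = 8 / 0.4856 = 16.48
A = (19/16.48)^(1/0.2112) ⇒ ln A = ln(1.153)/0.2112 = 0.6750
A = e^0.6750 ≈ 1.964 km²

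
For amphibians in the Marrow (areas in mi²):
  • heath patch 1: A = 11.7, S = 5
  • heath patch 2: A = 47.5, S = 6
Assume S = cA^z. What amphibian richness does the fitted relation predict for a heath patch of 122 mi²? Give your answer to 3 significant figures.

z = ln(6/5) / ln(47.5/11.7) = 0.1823 / 1.4011 = 0.1301
c = 5 / 11.7^0.1301 = 5 / 1.377 = 3.631
S₃ = 3.631 × 122^0.1301 = 3.631 × 1.868 ≈ 6.784

6.78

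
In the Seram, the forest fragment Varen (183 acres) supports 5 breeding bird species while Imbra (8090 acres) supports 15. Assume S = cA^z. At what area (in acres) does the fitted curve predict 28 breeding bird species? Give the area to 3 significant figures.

69600 acres

z = ln(15/5) / ln(8090/183) = 1.0986 / 3.7889 = 0.2900
c = 5 / 183^0.2900 = 5 / 4.529 = 1.104
A = (28/1.104)^(1/0.2900) ⇒ ln A = ln(25.36)/0.2900 = 11.1510
A = e^11.1510 ≈ 69631 acres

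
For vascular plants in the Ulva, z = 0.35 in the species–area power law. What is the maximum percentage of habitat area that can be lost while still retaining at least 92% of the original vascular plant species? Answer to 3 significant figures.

21.2%

Need (A_new/A_old)^0.35 = 0.92, so A_new/A_old = 0.92^(1/0.35) = 0.92^2.857
ln(A_new/A_old) = ln 0.92 / 0.35 = -0.0834 / 0.35 = -0.2382
A_new/A_old = e^-0.2382 ≈ 0.788
Fraction that can be lost = 1 − 0.788 = 0.212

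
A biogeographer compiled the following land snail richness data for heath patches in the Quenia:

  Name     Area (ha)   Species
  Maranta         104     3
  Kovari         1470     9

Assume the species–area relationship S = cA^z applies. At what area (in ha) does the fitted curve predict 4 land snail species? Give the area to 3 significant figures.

208 ha

z = ln(9/3) / ln(1470/104) = 1.0986 / 2.6486 = 0.4148
c = 3 / 104^0.4148 = 3 / 6.865 = 0.437
A = (4/0.437)^(1/0.4148) ⇒ ln A = ln(9.153)/0.4148 = 5.3380
A = e^5.3380 ≈ 208.1 ha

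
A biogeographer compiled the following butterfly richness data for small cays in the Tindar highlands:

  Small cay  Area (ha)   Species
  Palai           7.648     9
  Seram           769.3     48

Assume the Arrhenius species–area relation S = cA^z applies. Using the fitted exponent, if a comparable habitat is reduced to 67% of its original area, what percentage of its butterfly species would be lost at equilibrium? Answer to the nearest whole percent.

z = ln(48/9) / ln(769.3/7.648) = 1.6740 / 4.6110 = 0.3630
S_new/S_old = (A_new/A_old)^z = 0.67^0.3630 = exp(0.3630 × -0.4005) = 0.8647
Fraction lost = 1 − 0.8647 = 0.1353

14%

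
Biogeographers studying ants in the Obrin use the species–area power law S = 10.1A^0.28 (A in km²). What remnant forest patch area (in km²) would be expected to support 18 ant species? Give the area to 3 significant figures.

18 = 10.1 × A^0.28  ⇒  A^0.28 = 18/10.1 = 1.782
ln A = ln(1.782) / 0.28 = 0.5778 / 0.28 = 2.0637
A = e^2.0637 ≈ 7.875 km²

7.88 km²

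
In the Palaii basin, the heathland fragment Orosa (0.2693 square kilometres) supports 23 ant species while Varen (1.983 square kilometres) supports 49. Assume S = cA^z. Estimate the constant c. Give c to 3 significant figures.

z = ln(S₂/S₁) / ln(A₂/A₁) = ln(49/23) / ln(1.983/0.2693) = 0.7563 / 1.9965 = 0.3788
c = S₁ / A₁^z = 23 / 0.2693^0.3788 = 23 / 0.6084 = 37.81

37.8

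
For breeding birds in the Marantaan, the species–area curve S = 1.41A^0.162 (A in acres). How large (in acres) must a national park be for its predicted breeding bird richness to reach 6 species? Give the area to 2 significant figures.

6 = 1.41 × A^0.162  ⇒  A^0.162 = 6/1.41 = 4.255
ln A = ln(4.255) / 0.162 = 1.4482 / 0.162 = 8.9393
A = e^8.9393 ≈ 7626 acres

7600 acres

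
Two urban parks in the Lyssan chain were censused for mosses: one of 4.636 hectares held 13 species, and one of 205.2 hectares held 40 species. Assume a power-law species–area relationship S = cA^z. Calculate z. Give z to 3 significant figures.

Taking logs: ln S = ln c + z ln A, so z = (ln S₂ − ln S₁)/(ln A₂ − ln A₁).
z = ln(40/13) / ln(205.2/4.636) = ln(3.077) / ln(44.26) = 1.1239 / 3.7901 = 0.2965

0.297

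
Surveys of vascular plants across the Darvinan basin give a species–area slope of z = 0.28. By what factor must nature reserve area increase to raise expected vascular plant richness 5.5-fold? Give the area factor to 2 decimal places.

440.71

(A₂/A₁)^0.28 = 5.5, so A₂/A₁ = 5.5^(1/0.28) = 5.5^3.571
ln(A₂/A₁) = ln 5.5 / 0.28 = 1.7047 / 0.28 = 6.0884
A₂/A₁ = e^6.0884 ≈ 440.7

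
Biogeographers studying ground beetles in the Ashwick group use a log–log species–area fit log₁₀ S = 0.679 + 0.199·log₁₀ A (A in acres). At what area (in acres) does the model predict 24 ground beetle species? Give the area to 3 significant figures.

24 = 4.775 × A^0.199  ⇒  A^0.199 = 24/4.775 = 5.026
ln A = ln(5.026) / 0.199 = 1.6146 / 0.199 = 8.1136
A = e^8.1136 ≈ 3339 acres

3340 acres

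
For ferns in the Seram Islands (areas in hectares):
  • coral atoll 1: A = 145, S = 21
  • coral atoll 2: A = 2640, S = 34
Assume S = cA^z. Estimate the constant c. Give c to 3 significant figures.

9.19

z = ln(S₂/S₁) / ln(A₂/A₁) = ln(34/21) / ln(2640/145) = 0.4818 / 2.9018 = 0.1660
c = S₁ / A₁^z = 21 / 145^0.1660 = 21 / 2.285 = 9.19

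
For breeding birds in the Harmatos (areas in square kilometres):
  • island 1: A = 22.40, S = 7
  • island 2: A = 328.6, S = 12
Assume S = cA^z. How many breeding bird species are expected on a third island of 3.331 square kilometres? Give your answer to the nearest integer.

z = ln(12/7) / ln(328.6/22.4) = 0.5390 / 2.6858 = 0.2007
c = 7 / 22.4^0.2007 = 7 / 1.866 = 3.751
S₃ = 3.751 × 3.331^0.2007 = 3.751 × 1.273 ≈ 4.775

5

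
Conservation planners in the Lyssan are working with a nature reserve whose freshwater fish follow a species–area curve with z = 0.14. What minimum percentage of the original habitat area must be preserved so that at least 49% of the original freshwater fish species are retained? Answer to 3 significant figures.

Need (A_new/A_old)^0.14 = 0.49, so A_new/A_old = 0.49^(1/0.14) = 0.49^7.143
ln(A_new/A_old) = ln 0.49 / 0.14 = -0.7133 / 0.14 = -5.0954
A_new/A_old = e^-5.0954 ≈ 0.006125

0.613%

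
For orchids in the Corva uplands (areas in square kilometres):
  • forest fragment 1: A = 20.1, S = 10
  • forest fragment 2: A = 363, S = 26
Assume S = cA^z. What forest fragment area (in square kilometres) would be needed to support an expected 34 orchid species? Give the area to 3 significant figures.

z = ln(26/10) / ln(363/20.1) = 0.9555 / 2.8937 = 0.3302
c = 10 / 20.1^0.3302 = 10 / 2.694 = 3.713
A = (34/3.713)^(1/0.3302) ⇒ ln A = ln(9.158)/0.3302 = 6.7068
A = e^6.7068 ≈ 818 square kilometres

818 square kilometres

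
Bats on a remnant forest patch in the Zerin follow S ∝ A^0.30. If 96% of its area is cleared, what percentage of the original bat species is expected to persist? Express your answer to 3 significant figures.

S_new/S_old = (A_new/A_old)^z = 0.04^0.3
= exp(0.3 × ln 0.04) = exp(0.3 × -3.2189) = exp(-0.9657) ≈ 0.3807

38.1%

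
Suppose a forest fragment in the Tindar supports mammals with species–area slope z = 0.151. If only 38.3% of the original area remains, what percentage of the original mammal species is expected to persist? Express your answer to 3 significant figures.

86.5%

S_new/S_old = (A_new/A_old)^z = 0.383^0.151
= exp(0.151 × ln 0.383) = exp(0.151 × -0.9597) = exp(-0.1449) ≈ 0.8651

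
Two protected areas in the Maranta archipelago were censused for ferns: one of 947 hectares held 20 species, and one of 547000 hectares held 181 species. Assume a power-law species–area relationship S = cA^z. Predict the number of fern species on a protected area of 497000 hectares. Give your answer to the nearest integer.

175

z = ln(181/20) / ln(547000/947) = 2.2028 / 6.3589 = 0.3464
c = 20 / 947^0.3464 = 20 / 10.74 = 1.862
S₃ = 1.862 × 497000^0.3464 = 1.862 × 94.03 ≈ 175.1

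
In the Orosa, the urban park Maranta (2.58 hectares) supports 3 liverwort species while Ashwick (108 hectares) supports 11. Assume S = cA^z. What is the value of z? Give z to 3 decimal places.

0.348

Taking logs: ln S = ln c + z ln A, so z = (ln S₂ − ln S₁)/(ln A₂ − ln A₁).
z = ln(11/3) / ln(108/2.58) = ln(3.667) / ln(41.86) = 1.2993 / 3.7343 = 0.3479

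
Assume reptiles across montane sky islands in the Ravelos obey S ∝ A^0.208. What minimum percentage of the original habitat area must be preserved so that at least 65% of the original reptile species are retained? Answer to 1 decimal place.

12.6%

Need (A_new/A_old)^0.208 = 0.65, so A_new/A_old = 0.65^(1/0.208) = 0.65^4.808
ln(A_new/A_old) = ln 0.65 / 0.208 = -0.4308 / 0.208 = -2.0711
A_new/A_old = e^-2.0711 ≈ 0.1261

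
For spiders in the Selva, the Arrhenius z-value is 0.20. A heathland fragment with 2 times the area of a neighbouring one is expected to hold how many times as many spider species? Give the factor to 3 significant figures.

S₂/S₁ = (A₂/A₁)^z = 2^0.2
ln(S₂/S₁) = 0.2 × ln 2 = 0.2 × 0.6931 = 0.1386
S₂/S₁ = e^0.1386 ≈ 1.149

1.15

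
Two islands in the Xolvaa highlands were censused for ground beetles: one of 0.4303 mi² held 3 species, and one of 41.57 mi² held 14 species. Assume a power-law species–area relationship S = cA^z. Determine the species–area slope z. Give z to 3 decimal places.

0.337

Taking logs: ln S = ln c + z ln A, so z = (ln S₂ − ln S₁)/(ln A₂ − ln A₁).
z = ln(14/3) / ln(41.57/0.4303) = ln(4.667) / ln(96.61) = 1.5404 / 4.5707 = 0.3370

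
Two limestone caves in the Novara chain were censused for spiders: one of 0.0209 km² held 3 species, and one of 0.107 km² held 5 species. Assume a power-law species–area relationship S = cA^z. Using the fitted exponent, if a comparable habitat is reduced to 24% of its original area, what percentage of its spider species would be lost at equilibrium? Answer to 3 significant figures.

36.0%

z = ln(5/3) / ln(0.107/0.0209) = 0.5108 / 1.6331 = 0.3128
S_new/S_old = (A_new/A_old)^z = 0.24^0.3128 = exp(0.3128 × -1.4271) = 0.6399
Fraction lost = 1 − 0.6399 = 0.3601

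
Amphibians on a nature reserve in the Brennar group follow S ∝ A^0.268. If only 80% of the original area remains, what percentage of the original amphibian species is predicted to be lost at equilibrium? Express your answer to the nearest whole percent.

6%

S_new/S_old = (A_new/A_old)^z = 0.8^0.268
= exp(0.268 × ln 0.8) = exp(0.268 × -0.2231) = exp(-0.0598) ≈ 0.942
Fraction lost = 1 − 0.942 = 0.05805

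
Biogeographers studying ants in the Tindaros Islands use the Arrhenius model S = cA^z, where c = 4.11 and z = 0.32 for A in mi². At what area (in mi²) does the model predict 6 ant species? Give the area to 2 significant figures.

6 = 4.11 × A^0.32  ⇒  A^0.32 = 6/4.11 = 1.46
ln A = ln(1.46) / 0.32 = 0.3783 / 0.32 = 1.1823
A = e^1.1823 ≈ 3.262 mi²

3.3 mi²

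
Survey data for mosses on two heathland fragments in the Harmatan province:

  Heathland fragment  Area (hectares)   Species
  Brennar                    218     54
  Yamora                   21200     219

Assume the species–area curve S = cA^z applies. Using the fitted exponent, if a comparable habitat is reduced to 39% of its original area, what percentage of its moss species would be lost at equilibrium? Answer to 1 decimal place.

25.0%

z = ln(219/54) / ln(21200/218) = 1.4001 / 4.5773 = 0.3059
S_new/S_old = (A_new/A_old)^z = 0.39^0.3059 = exp(0.3059 × -0.9416) = 0.7497
Fraction lost = 1 − 0.7497 = 0.2503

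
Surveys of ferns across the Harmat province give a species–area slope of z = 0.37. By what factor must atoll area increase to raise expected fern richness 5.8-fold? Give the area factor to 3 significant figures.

116

(A₂/A₁)^0.37 = 5.8, so A₂/A₁ = 5.8^(1/0.37) = 5.8^2.703
ln(A₂/A₁) = ln 5.8 / 0.37 = 1.7579 / 0.37 = 4.7510
A₂/A₁ = e^4.7510 ≈ 115.7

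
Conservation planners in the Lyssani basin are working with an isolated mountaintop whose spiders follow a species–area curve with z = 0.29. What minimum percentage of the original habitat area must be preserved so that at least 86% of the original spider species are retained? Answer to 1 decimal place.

59.4%

Need (A_new/A_old)^0.29 = 0.86, so A_new/A_old = 0.86^(1/0.29) = 0.86^3.448
ln(A_new/A_old) = ln 0.86 / 0.29 = -0.1508 / 0.29 = -0.5201
A_new/A_old = e^-0.5201 ≈ 0.5945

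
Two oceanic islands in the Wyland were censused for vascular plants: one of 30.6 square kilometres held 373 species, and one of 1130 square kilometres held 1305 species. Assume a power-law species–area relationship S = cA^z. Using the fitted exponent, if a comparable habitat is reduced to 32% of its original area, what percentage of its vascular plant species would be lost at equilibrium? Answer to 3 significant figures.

32.7%

z = ln(1305/373) / ln(1130/30.6) = 1.2524 / 3.6090 = 0.3470
S_new/S_old = (A_new/A_old)^z = 0.32^0.3470 = exp(0.3470 × -1.1394) = 0.6734
Fraction lost = 1 − 0.6734 = 0.3266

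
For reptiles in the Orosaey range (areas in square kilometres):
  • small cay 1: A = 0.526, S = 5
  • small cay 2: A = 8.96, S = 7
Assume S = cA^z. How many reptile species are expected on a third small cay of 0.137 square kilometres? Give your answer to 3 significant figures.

z = ln(7/5) / ln(8.96/0.526) = 0.3365 / 2.8352 = 0.1187
c = 5 / 0.526^0.1187 = 5 / 0.9266 = 5.396
S₃ = 5.396 × 0.137^0.1187 = 5.396 × 0.7899 ≈ 4.262

4.26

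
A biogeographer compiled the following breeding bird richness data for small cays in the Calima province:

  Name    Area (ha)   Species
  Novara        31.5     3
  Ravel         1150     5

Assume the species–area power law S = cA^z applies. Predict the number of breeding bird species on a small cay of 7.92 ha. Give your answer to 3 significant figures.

2.47

z = ln(5/3) / ln(1150/31.5) = 0.5108 / 3.5975 = 0.1420
c = 3 / 31.5^0.1420 = 3 / 1.632 = 1.838
S₃ = 1.838 × 7.92^0.1420 = 1.838 × 1.342 ≈ 2.466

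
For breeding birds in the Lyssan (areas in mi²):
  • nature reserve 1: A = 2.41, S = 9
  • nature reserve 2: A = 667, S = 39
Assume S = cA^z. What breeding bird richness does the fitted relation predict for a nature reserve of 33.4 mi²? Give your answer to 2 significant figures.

z = ln(39/9) / ln(667/2.41) = 1.4663 / 5.6232 = 0.2608
c = 9 / 2.41^0.2608 = 9 / 1.258 = 7.155
S₃ = 7.155 × 33.4^0.2608 = 7.155 × 2.497 ≈ 17.86

18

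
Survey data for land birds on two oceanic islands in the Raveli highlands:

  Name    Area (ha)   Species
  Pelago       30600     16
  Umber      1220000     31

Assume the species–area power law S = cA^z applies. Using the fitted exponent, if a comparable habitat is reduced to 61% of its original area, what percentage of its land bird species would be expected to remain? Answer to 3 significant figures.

91.5%

z = ln(31/16) / ln(1220000/30600) = 0.6614 / 3.6856 = 0.1795
S_new/S_old = (A_new/A_old)^z = 0.61^0.1795 = exp(0.1795 × -0.4943) = 0.9151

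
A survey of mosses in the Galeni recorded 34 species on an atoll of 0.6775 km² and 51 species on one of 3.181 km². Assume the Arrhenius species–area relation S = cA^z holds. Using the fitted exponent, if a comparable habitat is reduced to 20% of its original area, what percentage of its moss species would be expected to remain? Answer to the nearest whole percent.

z = ln(51/34) / ln(3.181/0.6775) = 0.4055 / 1.5465 = 0.2622
S_new/S_old = (A_new/A_old)^z = 0.2^0.2622 = exp(0.2622 × -1.6094) = 0.6558

66%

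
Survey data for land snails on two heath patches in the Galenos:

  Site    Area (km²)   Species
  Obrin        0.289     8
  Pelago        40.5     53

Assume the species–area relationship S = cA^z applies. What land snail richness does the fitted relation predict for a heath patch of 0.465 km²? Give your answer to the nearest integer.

z = ln(53/8) / ln(40.5/0.289) = 1.8909 / 4.9426 = 0.3826
c = 8 / 0.289^0.3826 = 8 / 0.622 = 12.86
S₃ = 12.86 × 0.465^0.3826 = 12.86 × 0.7461 ≈ 9.596

10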